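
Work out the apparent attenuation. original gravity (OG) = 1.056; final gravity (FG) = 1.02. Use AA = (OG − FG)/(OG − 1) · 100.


AA = (1.056 − 1.02)/(1.056 − 1) · 100

64.2857 %


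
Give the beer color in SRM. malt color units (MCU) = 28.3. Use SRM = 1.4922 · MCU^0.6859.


SRM = 1.4922 · 28.3^0.6859

14.7777 SRM


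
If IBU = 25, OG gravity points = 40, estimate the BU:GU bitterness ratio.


BU:GU = IBU / OG_points
BU:GU = 25 / 40

0.6250


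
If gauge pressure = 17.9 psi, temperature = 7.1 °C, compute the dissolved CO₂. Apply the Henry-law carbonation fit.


vols = (P + 14.695)·(0.01821 + 0.09011·e^(−0.04·T))
vols = (17.9 + 14.695)·(0.01821 + 0.09011·e^(−0.04·7.1))

2.8045 volumes


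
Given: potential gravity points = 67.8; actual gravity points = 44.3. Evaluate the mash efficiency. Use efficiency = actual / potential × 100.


efficiency = 44.3 / 67.8 × 100

65.3392 %


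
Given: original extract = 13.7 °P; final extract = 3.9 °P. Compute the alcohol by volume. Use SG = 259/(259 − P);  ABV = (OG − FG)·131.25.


OG = 259/(259 − 13.7) = 1.0558
FG = 259/(259 − 3.9) = 1.0153
ABV = (1.0558 − 1.0153)·131.25

5.3237 % ABV


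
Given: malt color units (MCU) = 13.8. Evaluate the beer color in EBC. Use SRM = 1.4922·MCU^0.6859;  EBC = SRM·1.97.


SRM = 1.4922·13.8^0.6859 = 9.0296
EBC = 9.0296·1.97

17.7884 EBC


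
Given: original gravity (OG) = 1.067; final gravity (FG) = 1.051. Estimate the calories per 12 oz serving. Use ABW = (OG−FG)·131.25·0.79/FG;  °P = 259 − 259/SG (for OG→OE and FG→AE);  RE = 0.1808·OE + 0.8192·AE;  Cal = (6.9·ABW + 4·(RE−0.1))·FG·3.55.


ABW = (1.067 − 1.051)·131.25·0.79/1.051 = 1.5785
OE = 259 − 259/1.067 = 16.2634 °P
AE = 259 − 259/1.051 = 12.5680 °P
RE = 0.1808·16.2634 + 0.8192·12.5680 = 13.2361 °P
Cal = (6.9·1.5785 + 4·(13.2361−0.1))·1.051·3.55

236.6837 kcal


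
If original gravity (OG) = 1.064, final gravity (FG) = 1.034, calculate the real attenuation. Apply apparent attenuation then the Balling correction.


AA = (OG−FG)/(OG−1)·100;  RA = AA·0.8192
AA = (1.064 − 1.034)/(1.064 − 1)·100 = 46.8750
RA = 46.8750·0.8192

38.4000 %


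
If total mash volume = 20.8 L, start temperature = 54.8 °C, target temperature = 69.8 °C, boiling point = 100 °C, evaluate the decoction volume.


V_dec = V_total·(T_target − T_start)/(T_boil − T_start)
V_dec = 20.8·(69.8 − 54.8)/(100 − 54.8)

6.9027 L


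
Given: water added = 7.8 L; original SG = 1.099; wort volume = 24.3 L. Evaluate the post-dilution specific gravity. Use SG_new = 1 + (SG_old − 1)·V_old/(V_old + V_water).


pts = (1.099 − 1)·1000·24.3/(24.3 + 7.8) = 74.9439
SG_new = 1 + 74.9439/1000

1.0749


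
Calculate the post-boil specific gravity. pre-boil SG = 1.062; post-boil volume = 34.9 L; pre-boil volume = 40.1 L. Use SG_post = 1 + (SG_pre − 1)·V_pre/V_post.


pts_pre = (1.062 − 1)·1000 = 62.0000
pts_post = 62.0000·40.1/34.9 = 71.2378
SG_post = 1 + 71.2378/1000

1.0712


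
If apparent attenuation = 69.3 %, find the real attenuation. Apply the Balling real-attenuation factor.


RA = AA · 0.8192
RA = 69.3 · 0.8192

56.7706 %


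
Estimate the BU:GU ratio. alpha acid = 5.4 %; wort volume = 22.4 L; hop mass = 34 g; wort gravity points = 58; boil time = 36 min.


U = 1.65·0.000125^(GP/1000)·(1−e^(−0.04t))/4.15;  IBU = (α/100)·m·U·1000/V;  BU:GU = IBU/GP
U = 1.65·0.000125^(58/1000)·(1−e^(−0.04·36))/4.15 = 0.1801
IBU = (5.4/100)·34·0.1801·1000/22.4 = 14.7655
BU:GU = 14.7655/58

0.2546


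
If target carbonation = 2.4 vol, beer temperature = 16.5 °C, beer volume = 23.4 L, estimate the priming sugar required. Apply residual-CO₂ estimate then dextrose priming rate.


residual = 14.695·(0.01821 + 0.09011·e^(−0.04·T));  sugar = (target − residual)·4.0·V
residual = 14.695·(0.01821 + 0.09011·e^(−0.04·16.5)) = 0.9520
sugar = (2.4 − 0.9520)·4.0·23.4

135.5334 g


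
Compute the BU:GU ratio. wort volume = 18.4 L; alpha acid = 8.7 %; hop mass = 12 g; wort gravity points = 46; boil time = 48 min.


U = 1.65·0.000125^(GP/1000)·(1−e^(−0.04t))/4.15;  IBU = (α/100)·m·U·1000/V;  BU:GU = IBU/GP
U = 1.65·0.000125^(46/1000)·(1−e^(−0.04·48))/4.15 = 0.2244
IBU = (8.7/100)·12·0.2244·1000/18.4 = 12.7328
BU:GU = 12.7328/46

0.2768


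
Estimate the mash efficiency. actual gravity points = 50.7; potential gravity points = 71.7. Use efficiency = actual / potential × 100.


efficiency = 50.7 / 71.7 × 100

70.7113 %


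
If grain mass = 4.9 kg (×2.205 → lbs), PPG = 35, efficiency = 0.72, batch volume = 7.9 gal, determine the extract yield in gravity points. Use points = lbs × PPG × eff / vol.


lbs = 4.9 × 2.205 = 10.8045
points = 10.8045 × 35 × 0.72 / 7.9

34.4650 points


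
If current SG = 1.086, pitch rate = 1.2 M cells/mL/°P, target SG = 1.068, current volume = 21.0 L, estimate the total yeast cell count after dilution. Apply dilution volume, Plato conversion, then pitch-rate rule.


V_w = V·((SG_c−1)/(SG_t−1)−1);  °P = 259 − 259/SG_t;  cells = rate·(V+V_w)·°P
V_w = 21.0·((1.086−1)/(1.068−1)−1) = 5.5588
V_final = 21.0 + 5.5588 = 26.5588
°P = 259 − 259/1.068 = 16.4906
cells = 1.2·26.5588·16.4906

525.5663 billion cells


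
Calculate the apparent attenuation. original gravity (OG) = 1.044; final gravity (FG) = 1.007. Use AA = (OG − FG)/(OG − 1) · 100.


AA = (1.044 − 1.007)/(1.044 − 1) · 100

84.0909 %


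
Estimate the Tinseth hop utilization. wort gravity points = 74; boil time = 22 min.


U = 1.65·0.000125^(GP/1000) · (1 − e^(−0.04·t))/4.15
bigness = 1.65·0.000125^(74/1000) = 0.8485
boil_factor = (1 − e^(−0.04·22))/4.15 = 0.1410
U = 0.8485 · 0.1410

0.1197


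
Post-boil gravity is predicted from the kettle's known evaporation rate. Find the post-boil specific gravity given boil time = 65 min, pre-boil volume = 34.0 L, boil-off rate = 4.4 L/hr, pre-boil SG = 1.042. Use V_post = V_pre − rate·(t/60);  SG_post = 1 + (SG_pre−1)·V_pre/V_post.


V_post = 34.0 − 4.4·(65/60) = 29.2333
SG_post = 1 + (1.042 − 1)·34.0/29.2333

1.0488


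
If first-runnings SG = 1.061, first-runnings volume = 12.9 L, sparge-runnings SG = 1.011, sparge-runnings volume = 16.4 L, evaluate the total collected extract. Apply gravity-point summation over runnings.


total = Σ (SG_i − 1)·1000·V_i
first = (1.061 − 1)·1000·12.9 = 786.9000
sparge = (1.011 − 1)·1000·16.4 = 180.4000
total = 786.9000 + 180.4000

967.3000 gravity·L


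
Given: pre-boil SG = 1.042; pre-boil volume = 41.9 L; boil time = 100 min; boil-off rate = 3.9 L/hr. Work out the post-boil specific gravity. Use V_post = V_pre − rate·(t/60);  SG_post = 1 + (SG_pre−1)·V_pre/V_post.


V_post = 41.9 − 3.9·(100/60) = 35.4000
SG_post = 1 + (1.042 − 1)·41.9/35.4000

1.0497


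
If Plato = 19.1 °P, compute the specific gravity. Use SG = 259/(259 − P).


SG = 259/(259 − 19.1)

1.0796


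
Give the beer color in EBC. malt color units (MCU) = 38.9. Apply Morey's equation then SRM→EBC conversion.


SRM = 1.4922·MCU^0.6859;  EBC = SRM·1.97
SRM = 1.4922·38.9^0.6859 = 18.3812
EBC = 18.3812·1.97

36.2109 EBC


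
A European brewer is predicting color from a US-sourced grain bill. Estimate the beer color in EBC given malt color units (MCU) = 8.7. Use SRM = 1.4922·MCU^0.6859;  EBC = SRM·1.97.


SRM = 1.4922·8.7^0.6859 = 6.5803
EBC = 6.5803·1.97

12.9631 EBC


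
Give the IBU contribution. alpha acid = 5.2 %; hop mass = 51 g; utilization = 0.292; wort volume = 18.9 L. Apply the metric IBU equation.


IBU = (α/100)·mass·U·1000 / V
IBU = (5.2/100)·51·0.292·1000 / 18.9

40.9727 IBU


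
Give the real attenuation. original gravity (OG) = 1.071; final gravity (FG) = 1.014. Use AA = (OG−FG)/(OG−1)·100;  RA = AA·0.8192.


AA = (1.071 − 1.014)/(1.071 − 1)·100 = 80.2817
RA = 80.2817·0.8192

65.7668 %


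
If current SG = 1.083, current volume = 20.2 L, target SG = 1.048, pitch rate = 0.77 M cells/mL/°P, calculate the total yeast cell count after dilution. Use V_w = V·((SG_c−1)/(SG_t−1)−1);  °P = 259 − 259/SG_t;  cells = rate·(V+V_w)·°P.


V_w = 20.2·((1.083−1)/(1.048−1)−1) = 14.7292
V_final = 20.2 + 14.7292 = 34.9292
°P = 259 − 259/1.048 = 11.8626
cells = 0.77·34.9292·11.8626

319.0499 billion cells


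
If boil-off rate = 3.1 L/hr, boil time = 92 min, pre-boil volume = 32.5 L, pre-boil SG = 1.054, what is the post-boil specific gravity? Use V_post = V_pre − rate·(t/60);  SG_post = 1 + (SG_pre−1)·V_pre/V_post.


V_post = 32.5 − 3.1·(92/60) = 27.7467
SG_post = 1 + (1.054 − 1)·32.5/27.7467

1.0633


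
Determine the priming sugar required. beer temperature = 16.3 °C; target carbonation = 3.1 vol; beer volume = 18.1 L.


residual = 14.695·(0.01821 + 0.09011·e^(−0.04·T));  sugar = (target − residual)·4.0·V
residual = 14.695·(0.01821 + 0.09011·e^(−0.04·16.3)) = 0.9575
sugar = (3.1 − 0.9575)·4.0·18.1

155.1177 g


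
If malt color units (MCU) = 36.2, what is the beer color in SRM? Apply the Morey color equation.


SRM = 1.4922 · MCU^0.6859
SRM = 1.4922 · 36.2^0.6859

17.4963 SRM


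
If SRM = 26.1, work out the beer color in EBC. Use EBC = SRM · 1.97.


EBC = 26.1 · 1.97

51.4170 EBC


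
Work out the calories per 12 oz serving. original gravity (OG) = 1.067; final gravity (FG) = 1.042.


ABW = (OG−FG)·131.25·0.79/FG;  °P = 259 − 259/SG (for OG→OE and FG→AE);  RE = 0.1808·OE + 0.8192·AE;  Cal = (6.9·ABW + 4·(RE−0.1))·FG·3.55
ABW = (1.067 − 1.042)·131.25·0.79/1.042 = 2.4877
OE = 259 − 259/1.067 = 16.2634 °P
AE = 259 − 259/1.042 = 10.4395 °P
RE = 0.1808·16.2634 + 0.8192·10.4395 = 11.4925 °P
Cal = (6.9·2.4877 + 4·(11.4925−0.1))·1.042·3.55

232.0634 kcal


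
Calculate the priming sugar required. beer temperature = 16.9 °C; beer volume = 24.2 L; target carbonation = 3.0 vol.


residual = 14.695·(0.01821 + 0.09011·e^(−0.04·T));  sugar = (target − residual)·4.0·V
residual = 14.695·(0.01821 + 0.09011·e^(−0.04·16.9)) = 0.9411
sugar = (3.0 − 0.9411)·4.0·24.2

199.2986 g


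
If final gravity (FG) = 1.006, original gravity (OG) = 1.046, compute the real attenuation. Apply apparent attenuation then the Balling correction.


AA = (OG−FG)/(OG−1)·100;  RA = AA·0.8192
AA = (1.046 − 1.006)/(1.046 − 1)·100 = 86.9565
RA = 86.9565·0.8192

71.2348 %


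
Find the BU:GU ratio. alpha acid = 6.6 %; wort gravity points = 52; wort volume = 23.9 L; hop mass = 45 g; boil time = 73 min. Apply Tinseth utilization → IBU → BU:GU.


U = 1.65·0.000125^(GP/1000)·(1−e^(−0.04t))/4.15;  IBU = (α/100)·m·U·1000/V;  BU:GU = IBU/GP
U = 1.65·0.000125^(52/1000)·(1−e^(−0.04·73))/4.15 = 0.2357
IBU = (6.6/100)·45·0.2357·1000/23.9 = 29.2924
BU:GU = 29.2924/52

0.5633


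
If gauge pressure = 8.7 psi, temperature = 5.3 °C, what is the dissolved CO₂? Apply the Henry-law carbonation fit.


vols = (P + 14.695)·(0.01821 + 0.09011·e^(−0.04·T))
vols = (8.7 + 14.695)·(0.01821 + 0.09011·e^(−0.04·5.3))

2.1314 volumes


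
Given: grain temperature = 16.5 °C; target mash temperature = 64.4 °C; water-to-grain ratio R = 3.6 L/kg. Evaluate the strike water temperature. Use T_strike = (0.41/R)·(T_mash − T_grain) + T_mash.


T_strike = (0.41/3.6)·(64.4 − 16.5) + 64.4

69.8553 °C


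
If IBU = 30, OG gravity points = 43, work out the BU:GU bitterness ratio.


BU:GU = IBU / OG_points
BU:GU = 30 / 43

0.6977


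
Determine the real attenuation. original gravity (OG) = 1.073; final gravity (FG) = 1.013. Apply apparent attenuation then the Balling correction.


AA = (OG−FG)/(OG−1)·100;  RA = AA·0.8192
AA = (1.073 − 1.013)/(1.073 − 1)·100 = 82.1918
RA = 82.1918·0.8192

67.3315 %


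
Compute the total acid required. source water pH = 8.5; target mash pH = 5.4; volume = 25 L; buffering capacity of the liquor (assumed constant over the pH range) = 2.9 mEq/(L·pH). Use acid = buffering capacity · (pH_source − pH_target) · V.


acid = 2.9 · (8.5 − 5.4) · 25

224.7500 mEq


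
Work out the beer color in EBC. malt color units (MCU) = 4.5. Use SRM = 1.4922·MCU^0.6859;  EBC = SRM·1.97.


SRM = 1.4922·4.5^0.6859 = 4.1866
EBC = 4.1866·1.97

8.2477 EBC


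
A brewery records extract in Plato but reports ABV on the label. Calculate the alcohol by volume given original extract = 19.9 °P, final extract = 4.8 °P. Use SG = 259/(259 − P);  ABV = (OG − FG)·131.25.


OG = 259/(259 − 19.9) = 1.0832
FG = 259/(259 − 4.8) = 1.0189
ABV = (1.0832 − 1.0189)·131.25

8.4454 % ABV


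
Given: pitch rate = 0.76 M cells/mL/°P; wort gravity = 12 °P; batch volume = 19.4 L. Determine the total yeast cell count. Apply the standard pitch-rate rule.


cells (billions) = rate · V_L · °P
cells = 0.76 · 19.4 · 12

176.9280 billion cells


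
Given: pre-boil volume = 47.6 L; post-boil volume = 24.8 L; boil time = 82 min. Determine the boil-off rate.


rate = (V_pre − V_post) / (t_min/60)
rate = (47.6 − 24.8) / (82/60)

16.6829 L/hr


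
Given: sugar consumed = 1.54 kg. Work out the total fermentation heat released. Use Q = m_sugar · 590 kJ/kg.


Q = 1.54 · 590

908.6000 kJ


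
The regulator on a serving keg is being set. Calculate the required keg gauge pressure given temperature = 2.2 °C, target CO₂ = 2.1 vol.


psi = vols/(0.01821 + 0.09011·e^(−0.04·T)) − 14.695
psi = 2.1/(0.01821 + 0.09011·e^(−0.04·2.2)) − 14.695

6.1530 psi


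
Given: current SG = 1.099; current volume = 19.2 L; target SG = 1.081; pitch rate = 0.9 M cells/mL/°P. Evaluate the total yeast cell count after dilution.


V_w = V·((SG_c−1)/(SG_t−1)−1);  °P = 259 − 259/SG_t;  cells = rate·(V+V_w)·°P
V_w = 19.2·((1.099−1)/(1.081−1)−1) = 4.2667
V_final = 19.2 + 4.2667 = 23.4667
°P = 259 − 259/1.081 = 19.4070
cells = 0.9·23.4667·19.4070

409.8765 billion cells


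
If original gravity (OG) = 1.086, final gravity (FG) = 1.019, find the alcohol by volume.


ABV = (OG − FG) · 131.25
ABV = (1.086 − 1.019) · 131.25

8.7938 % ABV


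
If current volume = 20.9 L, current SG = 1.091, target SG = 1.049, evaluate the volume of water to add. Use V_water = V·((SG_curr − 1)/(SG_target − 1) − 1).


V_water = 20.9·((1.091 − 1)/(1.049 − 1) − 1)

17.9143 L


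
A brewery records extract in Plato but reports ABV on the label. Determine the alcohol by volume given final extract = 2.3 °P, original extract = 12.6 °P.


SG = 259/(259 − P);  ABV = (OG − FG)·131.25
OG = 259/(259 − 12.6) = 1.0511
FG = 259/(259 − 2.3) = 1.0090
ABV = (1.0511 − 1.0090)·131.25

5.5357 % ABV


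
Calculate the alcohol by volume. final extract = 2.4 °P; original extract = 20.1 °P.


SG = 259/(259 − P);  ABV = (OG − FG)·131.25
OG = 259/(259 − 20.1) = 1.0841
FG = 259/(259 − 2.4) = 1.0094
ABV = (1.0841 − 1.0094)·131.25

9.8152 % ABV


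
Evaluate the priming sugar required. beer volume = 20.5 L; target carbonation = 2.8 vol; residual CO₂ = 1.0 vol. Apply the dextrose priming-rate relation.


sugar = (target − residual)·4.0·V
sugar = (2.8 − 1.0)·4.0·20.5

147.6000 g


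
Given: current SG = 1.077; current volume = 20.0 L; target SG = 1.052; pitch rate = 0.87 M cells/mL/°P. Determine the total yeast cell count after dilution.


V_w = V·((SG_c−1)/(SG_t−1)−1);  °P = 259 − 259/SG_t;  cells = rate·(V+V_w)·°P
V_w = 20.0·((1.077−1)/(1.052−1)−1) = 9.6154
V_final = 20.0 + 9.6154 = 29.6154
°P = 259 − 259/1.052 = 12.8023
cells = 0.87·29.6154·12.8023

329.8557 billion cells


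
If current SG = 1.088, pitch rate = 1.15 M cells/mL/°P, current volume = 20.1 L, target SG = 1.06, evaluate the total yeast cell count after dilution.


V_w = V·((SG_c−1)/(SG_t−1)−1);  °P = 259 − 259/SG_t;  cells = rate·(V+V_w)·°P
V_w = 20.1·((1.088−1)/(1.06−1)−1) = 9.3800
V_final = 20.1 + 9.3800 = 29.4800
°P = 259 − 259/1.06 = 14.6604
cells = 1.15·29.4800·14.6604

497.0161 billion cells


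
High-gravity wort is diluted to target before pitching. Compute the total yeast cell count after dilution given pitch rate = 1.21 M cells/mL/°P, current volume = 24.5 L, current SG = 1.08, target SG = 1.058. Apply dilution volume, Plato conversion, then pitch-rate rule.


V_w = V·((SG_c−1)/(SG_t−1)−1);  °P = 259 − 259/SG_t;  cells = rate·(V+V_w)·°P
V_w = 24.5·((1.08−1)/(1.058−1)−1) = 9.2931
V_final = 24.5 + 9.2931 = 33.7931
°P = 259 − 259/1.058 = 14.1985
cells = 1.21·33.7931·14.1985

580.5713 billion cells


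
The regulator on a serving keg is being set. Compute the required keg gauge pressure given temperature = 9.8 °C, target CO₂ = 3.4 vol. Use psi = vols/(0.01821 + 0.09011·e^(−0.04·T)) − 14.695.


psi = 3.4/(0.01821 + 0.09011·e^(−0.04·9.8)) − 14.695

28.2898 psi


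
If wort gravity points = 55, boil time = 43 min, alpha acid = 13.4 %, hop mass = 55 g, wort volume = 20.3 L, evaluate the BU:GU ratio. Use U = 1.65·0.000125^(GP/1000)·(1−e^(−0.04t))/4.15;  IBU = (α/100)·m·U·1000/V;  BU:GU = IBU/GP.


U = 1.65·0.000125^(55/1000)·(1−e^(−0.04·43))/4.15 = 0.1991
IBU = (13.4/100)·55·0.1991·1000/20.3 = 72.2846
BU:GU = 72.2846/55

1.3143


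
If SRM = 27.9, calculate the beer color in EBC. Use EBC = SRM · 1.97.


EBC = 27.9 · 1.97

54.9630 EBC


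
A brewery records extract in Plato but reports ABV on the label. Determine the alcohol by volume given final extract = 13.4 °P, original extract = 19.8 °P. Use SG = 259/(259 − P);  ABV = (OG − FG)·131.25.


OG = 259/(259 − 19.8) = 1.0828
FG = 259/(259 − 13.4) = 1.0546
ABV = (1.0828 − 1.0546)·131.25

3.7033 % ABV


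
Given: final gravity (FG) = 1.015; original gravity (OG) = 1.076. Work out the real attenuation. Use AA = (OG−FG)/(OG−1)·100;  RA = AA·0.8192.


AA = (1.076 − 1.015)/(1.076 − 1)·100 = 80.2632
RA = 80.2632·0.8192

65.7516 %


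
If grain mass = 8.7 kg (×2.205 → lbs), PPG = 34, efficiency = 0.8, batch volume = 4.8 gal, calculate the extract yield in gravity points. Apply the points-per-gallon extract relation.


points = lbs × PPG × eff / vol
lbs = 8.7 × 2.205 = 19.1835
points = 19.1835 × 34 × 0.8 / 4.8

108.7065 points


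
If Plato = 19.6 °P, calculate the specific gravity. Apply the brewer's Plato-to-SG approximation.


SG = 259/(259 − P)
SG = 259/(259 − 19.6)

1.0819


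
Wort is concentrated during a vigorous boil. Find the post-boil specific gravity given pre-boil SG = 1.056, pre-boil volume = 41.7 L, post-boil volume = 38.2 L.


SG_post = 1 + (SG_pre − 1)·V_pre/V_post
pts_pre = (1.056 − 1)·1000 = 56.0000
pts_post = 56.0000·41.7/38.2 = 61.1309
SG_post = 1 + 61.1309/1000

1.0611


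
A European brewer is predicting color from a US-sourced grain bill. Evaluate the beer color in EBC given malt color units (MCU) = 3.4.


SRM = 1.4922·MCU^0.6859;  EBC = SRM·1.97
SRM = 1.4922·3.4^0.6859 = 3.4544
EBC = 3.4544·1.97

6.8051 EBC


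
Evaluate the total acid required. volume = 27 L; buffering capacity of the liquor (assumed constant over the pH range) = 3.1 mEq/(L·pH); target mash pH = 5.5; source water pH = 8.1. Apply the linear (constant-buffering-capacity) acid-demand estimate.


acid = buffering capacity · (pH_source − pH_target) · V
acid = 3.1 · (8.1 − 5.5) · 27

217.6200 mEq


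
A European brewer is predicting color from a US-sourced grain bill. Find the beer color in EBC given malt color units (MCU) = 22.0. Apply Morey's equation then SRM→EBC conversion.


SRM = 1.4922·MCU^0.6859;  EBC = SRM·1.97
SRM = 1.4922·22.0^0.6859 = 12.4335
EBC = 12.4335·1.97

24.4941 EBC


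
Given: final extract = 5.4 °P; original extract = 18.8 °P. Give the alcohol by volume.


SG = 259/(259 − P);  ABV = (OG − FG)·131.25
OG = 259/(259 − 18.8) = 1.0783
FG = 259/(259 − 5.4) = 1.0213
ABV = (1.0783 − 1.0213)·131.25

7.4779 % ABV


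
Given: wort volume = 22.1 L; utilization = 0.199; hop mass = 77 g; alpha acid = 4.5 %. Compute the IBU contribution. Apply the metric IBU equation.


IBU = (α/100)·mass·U·1000 / V
IBU = (4.5/100)·77·0.199·1000 / 22.1

31.2007 IBU


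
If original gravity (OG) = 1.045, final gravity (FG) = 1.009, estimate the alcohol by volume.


ABV = (OG − FG) · 131.25
ABV = (1.045 − 1.009) · 131.25

4.7250 % ABV


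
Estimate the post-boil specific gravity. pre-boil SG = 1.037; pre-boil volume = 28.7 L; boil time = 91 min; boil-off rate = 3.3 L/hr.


V_post = V_pre − rate·(t/60);  SG_post = 1 + (SG_pre−1)·V_pre/V_post
V_post = 28.7 − 3.3·(91/60) = 23.6950
SG_post = 1 + (1.037 − 1)·28.7/23.6950

1.0448


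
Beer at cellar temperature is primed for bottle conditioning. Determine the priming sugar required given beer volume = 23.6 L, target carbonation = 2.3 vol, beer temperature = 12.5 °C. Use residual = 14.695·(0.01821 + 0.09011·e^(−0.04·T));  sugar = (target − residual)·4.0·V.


residual = 14.695·(0.01821 + 0.09011·e^(−0.04·12.5)) = 1.0707
sugar = (2.3 − 1.0707)·4.0·23.6

116.0418 g


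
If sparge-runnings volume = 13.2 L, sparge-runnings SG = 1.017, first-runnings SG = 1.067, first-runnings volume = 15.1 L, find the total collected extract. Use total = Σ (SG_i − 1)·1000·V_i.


first = (1.067 − 1)·1000·15.1 = 1011.7000
sparge = (1.017 − 1)·1000·13.2 = 224.4000
total = 1011.7000 + 224.4000

1236.1000 gravity·L


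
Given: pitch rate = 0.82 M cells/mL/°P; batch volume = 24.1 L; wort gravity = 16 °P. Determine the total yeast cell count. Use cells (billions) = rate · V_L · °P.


cells = 0.82 · 24.1 · 16

316.1920 billion cells


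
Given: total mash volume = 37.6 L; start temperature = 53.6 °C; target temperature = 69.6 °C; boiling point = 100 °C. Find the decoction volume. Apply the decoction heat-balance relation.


V_dec = V_total·(T_target − T_start)/(T_boil − T_start)
V_dec = 37.6·(69.6 − 53.6)/(100 − 53.6)

12.9655 L


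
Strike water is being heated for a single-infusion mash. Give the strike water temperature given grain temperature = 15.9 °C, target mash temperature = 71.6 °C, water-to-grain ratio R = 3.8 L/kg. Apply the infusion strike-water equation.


T_strike = (0.41/R)·(T_mash − T_grain) + T_mash
T_strike = (0.41/3.8)·(71.6 − 15.9) + 71.6

77.6097 °C


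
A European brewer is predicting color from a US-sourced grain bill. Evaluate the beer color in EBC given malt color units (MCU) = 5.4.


SRM = 1.4922·MCU^0.6859;  EBC = SRM·1.97
SRM = 1.4922·5.4^0.6859 = 4.7443
EBC = 4.7443·1.97

9.3464 EBC


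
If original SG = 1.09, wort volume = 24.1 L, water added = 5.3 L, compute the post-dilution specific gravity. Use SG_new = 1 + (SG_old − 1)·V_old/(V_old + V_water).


pts = (1.09 − 1)·1000·24.1/(24.1 + 5.3) = 73.7755
SG_new = 1 + 73.7755/1000

1.0738


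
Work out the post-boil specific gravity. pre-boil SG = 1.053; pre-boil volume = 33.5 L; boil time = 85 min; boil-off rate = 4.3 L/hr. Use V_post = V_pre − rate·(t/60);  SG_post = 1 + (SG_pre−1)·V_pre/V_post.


V_post = 33.5 − 4.3·(85/60) = 27.4083
SG_post = 1 + (1.053 − 1)·33.5/27.4083

1.0648


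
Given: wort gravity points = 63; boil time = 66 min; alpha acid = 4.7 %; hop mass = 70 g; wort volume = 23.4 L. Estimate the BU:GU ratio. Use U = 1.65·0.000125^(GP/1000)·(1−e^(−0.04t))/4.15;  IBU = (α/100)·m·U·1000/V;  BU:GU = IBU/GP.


U = 1.65·0.000125^(63/1000)·(1−e^(−0.04·66))/4.15 = 0.2096
IBU = (4.7/100)·70·0.2096·1000/23.4 = 29.4692
BU:GU = 29.4692/63

0.4678


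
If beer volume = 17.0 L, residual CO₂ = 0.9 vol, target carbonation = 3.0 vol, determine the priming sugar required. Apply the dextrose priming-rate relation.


sugar = (target − residual)·4.0·V
sugar = (3.0 − 0.9)·4.0·17.0

142.8000 g


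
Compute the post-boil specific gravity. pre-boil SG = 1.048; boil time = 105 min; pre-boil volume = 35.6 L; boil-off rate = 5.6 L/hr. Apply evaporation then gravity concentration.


V_post = V_pre − rate·(t/60);  SG_post = 1 + (SG_pre−1)·V_pre/V_post
V_post = 35.6 − 5.6·(105/60) = 25.8000
SG_post = 1 + (1.048 − 1)·35.6/25.8000

1.0662


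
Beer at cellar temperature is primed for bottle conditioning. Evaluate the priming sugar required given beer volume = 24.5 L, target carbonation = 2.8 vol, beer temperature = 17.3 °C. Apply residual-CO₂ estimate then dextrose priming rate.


residual = 14.695·(0.01821 + 0.09011·e^(−0.04·T));  sugar = (target − residual)·4.0·V
residual = 14.695·(0.01821 + 0.09011·e^(−0.04·17.3)) = 0.9304
sugar = (2.8 − 0.9304)·4.0·24.5

183.2170 g


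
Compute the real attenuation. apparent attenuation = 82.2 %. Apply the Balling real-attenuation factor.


RA = AA · 0.8192
RA = 82.2 · 0.8192

67.3382 %


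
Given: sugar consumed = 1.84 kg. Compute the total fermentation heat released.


Q = m_sugar · 590 kJ/kg
Q = 1.84 · 590

1085.6000 kJ


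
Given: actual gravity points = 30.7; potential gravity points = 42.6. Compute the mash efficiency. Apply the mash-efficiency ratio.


efficiency = actual / potential × 100
efficiency = 30.7 / 42.6 × 100

72.0657 %


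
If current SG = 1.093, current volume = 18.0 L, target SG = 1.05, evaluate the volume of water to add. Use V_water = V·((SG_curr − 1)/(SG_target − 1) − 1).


V_water = 18.0·((1.093 − 1)/(1.05 − 1) − 1)

15.4800 L


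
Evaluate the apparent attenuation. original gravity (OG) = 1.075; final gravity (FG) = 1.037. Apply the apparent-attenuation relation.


AA = (OG − FG)/(OG − 1) · 100
AA = (1.075 − 1.037)/(1.075 − 1) · 100

50.6667 %


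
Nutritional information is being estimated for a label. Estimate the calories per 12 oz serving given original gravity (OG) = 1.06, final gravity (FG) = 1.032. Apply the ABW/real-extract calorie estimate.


ABW = (OG−FG)·131.25·0.79/FG;  °P = 259 − 259/SG (for OG→OE and FG→AE);  RE = 0.1808·OE + 0.8192·AE;  Cal = (6.9·ABW + 4·(RE−0.1))·FG·3.55
ABW = (1.06 − 1.032)·131.25·0.79/1.032 = 2.8132
OE = 259 − 259/1.06 = 14.6604 °P
AE = 259 − 259/1.032 = 8.0310 °P
RE = 0.1808·14.6604 + 0.8192·8.0310 = 9.2296 °P
Cal = (6.9·2.8132 + 4·(9.2296−0.1))·1.032·3.55

204.9039 kcal


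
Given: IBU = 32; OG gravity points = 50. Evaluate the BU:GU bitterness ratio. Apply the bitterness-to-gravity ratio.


BU:GU = IBU / OG_points
BU:GU = 32 / 50

0.6400


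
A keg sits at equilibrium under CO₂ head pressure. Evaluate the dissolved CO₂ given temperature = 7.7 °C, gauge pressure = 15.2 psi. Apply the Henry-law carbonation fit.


vols = (P + 14.695)·(0.01821 + 0.09011·e^(−0.04·T))
vols = (15.2 + 14.695)·(0.01821 + 0.09011·e^(−0.04·7.7))

2.5241 volumes


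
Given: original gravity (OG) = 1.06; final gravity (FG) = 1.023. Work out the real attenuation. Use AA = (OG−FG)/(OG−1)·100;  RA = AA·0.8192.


AA = (1.06 − 1.023)/(1.06 − 1)·100 = 61.6667
RA = 61.6667·0.8192

50.5173 %


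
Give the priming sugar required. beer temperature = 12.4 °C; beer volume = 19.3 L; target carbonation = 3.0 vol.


residual = 14.695·(0.01821 + 0.09011·e^(−0.04·T));  sugar = (target − residual)·4.0·V
residual = 14.695·(0.01821 + 0.09011·e^(−0.04·12.4)) = 1.0740
sugar = (3.0 − 1.0740)·4.0·19.3

148.6901 g


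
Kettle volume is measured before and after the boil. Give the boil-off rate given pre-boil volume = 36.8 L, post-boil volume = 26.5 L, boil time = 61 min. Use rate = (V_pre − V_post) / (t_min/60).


rate = (36.8 − 26.5) / (61/60)

10.1311 L/hr


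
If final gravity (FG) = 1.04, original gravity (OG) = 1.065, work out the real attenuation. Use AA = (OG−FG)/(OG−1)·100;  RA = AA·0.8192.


AA = (1.065 − 1.04)/(1.065 − 1)·100 = 38.4615
RA = 38.4615·0.8192

31.5077 %


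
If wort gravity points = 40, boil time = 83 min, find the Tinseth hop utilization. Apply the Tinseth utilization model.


U = 1.65·0.000125^(GP/1000) · (1 − e^(−0.04·t))/4.15
bigness = 1.65·0.000125^(40/1000) = 1.1518
boil_factor = (1 − e^(−0.04·83))/4.15 = 0.2323
U = 1.1518 · 0.2323

0.2675


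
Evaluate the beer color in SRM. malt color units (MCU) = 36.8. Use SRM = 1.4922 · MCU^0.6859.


SRM = 1.4922 · 36.8^0.6859

17.6947 SRM


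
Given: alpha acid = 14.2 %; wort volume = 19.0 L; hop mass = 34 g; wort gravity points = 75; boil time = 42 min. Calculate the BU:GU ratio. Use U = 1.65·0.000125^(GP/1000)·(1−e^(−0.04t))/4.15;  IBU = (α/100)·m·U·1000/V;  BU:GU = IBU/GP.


U = 1.65·0.000125^(75/1000)·(1−e^(−0.04·42))/4.15 = 0.1649
IBU = (14.2/100)·34·0.1649·1000/19.0 = 41.8931
BU:GU = 41.8931/75

0.5586


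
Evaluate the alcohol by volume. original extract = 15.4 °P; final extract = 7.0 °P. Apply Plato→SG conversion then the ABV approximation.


SG = 259/(259 − P);  ABV = (OG − FG)·131.25
OG = 259/(259 − 15.4) = 1.0632
FG = 259/(259 − 7.0) = 1.0278
ABV = (1.0632 − 1.0278)·131.25

4.6516 % ABV


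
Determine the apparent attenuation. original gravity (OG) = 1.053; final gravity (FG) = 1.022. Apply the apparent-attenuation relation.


AA = (OG − FG)/(OG − 1) · 100
AA = (1.053 − 1.022)/(1.053 − 1) · 100

58.4906 %


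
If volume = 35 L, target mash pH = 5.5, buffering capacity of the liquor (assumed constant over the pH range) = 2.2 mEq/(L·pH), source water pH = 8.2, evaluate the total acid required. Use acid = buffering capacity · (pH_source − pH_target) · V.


acid = 2.2 · (8.2 − 5.5) · 35

207.9000 mEq


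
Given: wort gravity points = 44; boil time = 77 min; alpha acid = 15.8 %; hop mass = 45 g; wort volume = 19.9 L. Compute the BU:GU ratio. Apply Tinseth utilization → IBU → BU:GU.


U = 1.65·0.000125^(GP/1000)·(1−e^(−0.04t))/4.15;  IBU = (α/100)·m·U·1000/V;  BU:GU = IBU/GP
U = 1.65·0.000125^(44/1000)·(1−e^(−0.04·77))/4.15 = 0.2554
IBU = (15.8/100)·45·0.2554·1000/19.9 = 91.2606
BU:GU = 91.2606/44

2.0741


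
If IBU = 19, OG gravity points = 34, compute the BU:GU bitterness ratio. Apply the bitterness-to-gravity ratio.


BU:GU = IBU / OG_points
BU:GU = 19 / 34

0.5588


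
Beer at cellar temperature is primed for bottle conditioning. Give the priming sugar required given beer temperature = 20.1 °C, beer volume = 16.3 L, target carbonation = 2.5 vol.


residual = 14.695·(0.01821 + 0.09011·e^(−0.04·T));  sugar = (target − residual)·4.0·V
residual = 14.695·(0.01821 + 0.09011·e^(−0.04·20.1)) = 0.8602
sugar = (2.5 − 0.8602)·4.0·16.3

106.9145 g


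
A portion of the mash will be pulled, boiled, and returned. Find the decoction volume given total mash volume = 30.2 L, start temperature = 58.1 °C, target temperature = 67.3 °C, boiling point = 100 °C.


V_dec = V_total·(T_target − T_start)/(T_boil − T_start)
V_dec = 30.2·(67.3 − 58.1)/(100 − 58.1)

6.6310 L


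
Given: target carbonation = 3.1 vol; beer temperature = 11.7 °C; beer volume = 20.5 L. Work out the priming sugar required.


residual = 14.695·(0.01821 + 0.09011·e^(−0.04·T));  sugar = (target − residual)·4.0·V
residual = 14.695·(0.01821 + 0.09011·e^(−0.04·11.7)) = 1.0969
sugar = (3.1 − 1.0969)·4.0·20.5

164.2575 g


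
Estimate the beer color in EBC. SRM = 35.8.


EBC = SRM · 1.97
EBC = 35.8 · 1.97

70.5260 EBC


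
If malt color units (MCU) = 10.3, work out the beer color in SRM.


SRM = 1.4922 · MCU^0.6859
SRM = 1.4922 · 10.3^0.6859

7.3881 SRM


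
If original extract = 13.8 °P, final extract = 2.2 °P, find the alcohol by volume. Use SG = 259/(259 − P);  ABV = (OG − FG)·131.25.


OG = 259/(259 − 13.8) = 1.0563
FG = 259/(259 − 2.2) = 1.0086
ABV = (1.0563 − 1.0086)·131.25

6.2624 % ABV


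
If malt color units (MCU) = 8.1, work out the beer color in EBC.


SRM = 1.4922·MCU^0.6859;  EBC = SRM·1.97
SRM = 1.4922·8.1^0.6859 = 6.2655
EBC = 6.2655·1.97

12.3431 EBC


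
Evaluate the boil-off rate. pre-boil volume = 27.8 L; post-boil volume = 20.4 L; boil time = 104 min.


rate = (V_pre − V_post) / (t_min/60)
rate = (27.8 − 20.4) / (104/60)

4.2692 L/hr


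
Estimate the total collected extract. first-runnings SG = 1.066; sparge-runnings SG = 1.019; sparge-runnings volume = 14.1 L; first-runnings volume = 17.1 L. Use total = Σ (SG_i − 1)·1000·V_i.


first = (1.066 − 1)·1000·17.1 = 1128.6000
sparge = (1.019 − 1)·1000·14.1 = 267.9000
total = 1128.6000 + 267.9000

1396.5000 gravity·L


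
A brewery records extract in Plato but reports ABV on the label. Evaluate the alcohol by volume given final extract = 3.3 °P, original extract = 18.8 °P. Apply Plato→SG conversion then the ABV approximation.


SG = 259/(259 − P);  ABV = (OG − FG)·131.25
OG = 259/(259 − 18.8) = 1.0783
FG = 259/(259 − 3.3) = 1.0129
ABV = (1.0783 − 1.0129)·131.25

8.5788 % ABV


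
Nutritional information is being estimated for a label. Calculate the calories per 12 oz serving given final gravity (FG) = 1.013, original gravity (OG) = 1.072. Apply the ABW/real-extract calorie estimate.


ABW = (OG−FG)·131.25·0.79/FG;  °P = 259 − 259/SG (for OG→OE and FG→AE);  RE = 0.1808·OE + 0.8192·AE;  Cal = (6.9·ABW + 4·(RE−0.1))·FG·3.55
ABW = (1.072 − 1.013)·131.25·0.79/1.013 = 6.0391
OE = 259 − 259/1.072 = 17.3955 °P
AE = 259 − 259/1.013 = 3.3238 °P
RE = 0.1808·17.3955 + 0.8192·3.3238 = 5.8680 °P
Cal = (6.9·6.0391 + 4·(5.8680−0.1))·1.013·3.55

232.8195 kcal


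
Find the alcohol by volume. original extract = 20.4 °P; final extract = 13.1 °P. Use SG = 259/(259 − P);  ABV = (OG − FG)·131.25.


OG = 259/(259 − 20.4) = 1.0855
FG = 259/(259 − 13.1) = 1.0533
ABV = (1.0855 − 1.0533)·131.25

4.2295 % ABV


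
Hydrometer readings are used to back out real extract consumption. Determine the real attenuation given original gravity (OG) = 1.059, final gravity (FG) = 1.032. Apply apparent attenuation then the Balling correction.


AA = (OG−FG)/(OG−1)·100;  RA = AA·0.8192
AA = (1.059 − 1.032)/(1.059 − 1)·100 = 45.7627
RA = 45.7627·0.8192

37.4888 %


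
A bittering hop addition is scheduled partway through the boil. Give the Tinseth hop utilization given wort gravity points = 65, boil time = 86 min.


U = 1.65·0.000125^(GP/1000) · (1 − e^(−0.04·t))/4.15
bigness = 1.65·0.000125^(65/1000) = 0.9200
boil_factor = (1 − e^(−0.04·86))/4.15 = 0.2332
U = 0.9200 · 0.2332

0.2146


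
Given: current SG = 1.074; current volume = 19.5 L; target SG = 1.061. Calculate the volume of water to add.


V_water = V·((SG_curr − 1)/(SG_target − 1) − 1)
V_water = 19.5·((1.074 − 1)/(1.061 − 1) − 1)

4.1557 L


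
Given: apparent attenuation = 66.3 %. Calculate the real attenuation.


RA = AA · 0.8192
RA = 66.3 · 0.8192

54.3130 %


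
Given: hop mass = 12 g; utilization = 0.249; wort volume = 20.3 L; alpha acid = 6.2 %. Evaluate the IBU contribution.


IBU = (α/100)·mass·U·1000 / V
IBU = (6.2/100)·12·0.249·1000 / 20.3

9.1259 IBU


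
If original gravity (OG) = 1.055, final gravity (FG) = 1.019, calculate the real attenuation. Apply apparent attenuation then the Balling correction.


AA = (OG−FG)/(OG−1)·100;  RA = AA·0.8192
AA = (1.055 − 1.019)/(1.055 − 1)·100 = 65.4545
RA = 65.4545·0.8192

53.6204 %


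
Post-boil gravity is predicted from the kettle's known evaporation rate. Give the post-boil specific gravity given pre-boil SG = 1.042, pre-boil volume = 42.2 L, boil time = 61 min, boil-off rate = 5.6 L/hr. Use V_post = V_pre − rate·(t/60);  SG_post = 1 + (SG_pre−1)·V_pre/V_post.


V_post = 42.2 − 5.6·(61/60) = 36.5067
SG_post = 1 + (1.042 − 1)·42.2/36.5067

1.0486


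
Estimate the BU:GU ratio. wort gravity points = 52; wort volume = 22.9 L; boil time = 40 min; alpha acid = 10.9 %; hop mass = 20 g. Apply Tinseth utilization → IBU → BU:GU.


U = 1.65·0.000125^(GP/1000)·(1−e^(−0.04t))/4.15;  IBU = (α/100)·m·U·1000/V;  BU:GU = IBU/GP
U = 1.65·0.000125^(52/1000)·(1−e^(−0.04·40))/4.15 = 0.1989
IBU = (10.9/100)·20·0.1989·1000/22.9 = 18.9302
BU:GU = 18.9302/52

0.3640


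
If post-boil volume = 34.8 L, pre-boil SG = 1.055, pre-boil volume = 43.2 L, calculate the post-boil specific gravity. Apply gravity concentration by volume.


SG_post = 1 + (SG_pre − 1)·V_pre/V_post
pts_pre = (1.055 − 1)·1000 = 55.0000
pts_post = 55.0000·43.2/34.8 = 68.2759
SG_post = 1 + 68.2759/1000

1.0683


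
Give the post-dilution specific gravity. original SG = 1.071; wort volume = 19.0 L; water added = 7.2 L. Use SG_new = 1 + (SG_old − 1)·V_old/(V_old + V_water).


pts = (1.071 − 1)·1000·19.0/(19.0 + 7.2) = 51.4885
SG_new = 1 + 51.4885/1000

1.0515


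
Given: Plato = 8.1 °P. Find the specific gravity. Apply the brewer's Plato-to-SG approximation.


SG = 259/(259 − P)
SG = 259/(259 − 8.1)

1.0323


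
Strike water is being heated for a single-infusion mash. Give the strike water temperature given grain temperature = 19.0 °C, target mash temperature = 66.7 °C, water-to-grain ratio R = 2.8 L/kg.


T_strike = (0.41/R)·(T_mash − T_grain) + T_mash
T_strike = (0.41/2.8)·(66.7 − 19.0) + 66.7

73.6846 °C


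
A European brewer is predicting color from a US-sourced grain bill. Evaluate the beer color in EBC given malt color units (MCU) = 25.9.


SRM = 1.4922·MCU^0.6859;  EBC = SRM·1.97
SRM = 1.4922·25.9^0.6859 = 13.9062
EBC = 13.9062·1.97

27.3953 EBC


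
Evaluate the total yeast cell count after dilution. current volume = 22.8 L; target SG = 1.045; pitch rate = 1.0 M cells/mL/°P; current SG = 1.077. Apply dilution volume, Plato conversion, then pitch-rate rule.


V_w = V·((SG_c−1)/(SG_t−1)−1);  °P = 259 − 259/SG_t;  cells = rate·(V+V_w)·°P
V_w = 22.8·((1.077−1)/(1.045−1)−1) = 16.2133
V_final = 22.8 + 16.2133 = 39.0133
°P = 259 − 259/1.045 = 11.1531
cells = 1.0·39.0133·11.1531

435.1200 billion cells


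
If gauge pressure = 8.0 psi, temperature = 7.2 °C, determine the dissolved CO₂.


vols = (P + 14.695)·(0.01821 + 0.09011·e^(−0.04·T))
vols = (8.0 + 14.695)·(0.01821 + 0.09011·e^(−0.04·7.2))

1.9466 volumes


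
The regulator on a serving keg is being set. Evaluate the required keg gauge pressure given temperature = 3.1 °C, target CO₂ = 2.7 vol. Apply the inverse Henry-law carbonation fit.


psi = vols/(0.01821 + 0.09011·e^(−0.04·T)) − 14.695
psi = 2.7/(0.01821 + 0.09011·e^(−0.04·3.1)) − 14.695

12.9092 psi


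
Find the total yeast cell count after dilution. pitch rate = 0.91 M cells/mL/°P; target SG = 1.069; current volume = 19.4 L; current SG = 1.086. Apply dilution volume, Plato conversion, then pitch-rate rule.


V_w = V·((SG_c−1)/(SG_t−1)−1);  °P = 259 − 259/SG_t;  cells = rate·(V+V_w)·°P
V_w = 19.4·((1.086−1)/(1.069−1)−1) = 4.7797
V_final = 19.4 + 4.7797 = 24.1797
°P = 259 − 259/1.069 = 16.7175
cells = 0.91·24.1797·16.7175

367.8440 billion cells


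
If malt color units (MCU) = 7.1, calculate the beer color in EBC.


SRM = 1.4922·MCU^0.6859;  EBC = SRM·1.97
SRM = 1.4922·7.1^0.6859 = 5.7241
EBC = 5.7241·1.97

11.2764 EBC


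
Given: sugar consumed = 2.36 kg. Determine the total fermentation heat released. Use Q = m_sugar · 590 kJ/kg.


Q = 2.36 · 590

1392.4000 kJ


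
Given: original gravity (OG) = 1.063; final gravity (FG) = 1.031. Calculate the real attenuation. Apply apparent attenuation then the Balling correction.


AA = (OG−FG)/(OG−1)·100;  RA = AA·0.8192
AA = (1.063 − 1.031)/(1.063 − 1)·100 = 50.7937
RA = 50.7937·0.8192

41.6102 %
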